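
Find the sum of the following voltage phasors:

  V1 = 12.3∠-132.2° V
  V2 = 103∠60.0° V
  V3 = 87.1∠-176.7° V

Step 1 — Convert each phasor to rectangular form:
  V1 = 12.3·(cos(-132.2°) + j·sin(-132.2°)) = -8.262 - j9.112 V
  V2 = 103·(cos(60.0°) + j·sin(60.0°)) = 51.5 + j89.2 V
  V3 = 87.1·(cos(-176.7°) + j·sin(-176.7°)) = -86.96 - j5.014 V
Step 2 — Sum components: V_total = -43.72 + j75.07 V.
Step 3 — Convert to polar: |V_total| = 86.88 V, ∠V_total = 120.2°.

V_total = 86.88∠120.2° V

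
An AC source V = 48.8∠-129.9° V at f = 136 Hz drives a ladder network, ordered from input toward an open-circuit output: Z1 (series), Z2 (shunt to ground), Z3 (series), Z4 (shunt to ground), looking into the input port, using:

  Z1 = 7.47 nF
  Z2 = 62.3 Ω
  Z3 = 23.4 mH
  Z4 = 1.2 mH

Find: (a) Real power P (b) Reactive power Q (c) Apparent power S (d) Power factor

Step 1 — Angular frequency: ω = 2π·f = 2π·136 = 854.5 rad/s.
Step 2 — Component impedances:
  Z1: Z = 1/(jωC) = -j/(ω·C) = 0 - j1.567e+05 Ω
  Z2: Z = R = 62.3 Ω
  Z3: Z = jωL = j·854.5·0.0234 = 0 + j20 Ω
  Z4: Z = jωL = j·854.5·0.0012 = 0 + j1.025 Ω
Step 3 — Ladder network (open output): work backward from the far end, alternating series and parallel combinations. Z_in = 6.368 - j1.566e+05 Ω = 1.566e+05∠-90.0° Ω.
Step 4 — Source phasor: V = 48.8∠-129.9° V = -31.3 - j37.44 V.
Step 5 — Current: I = V / Z = 0.000239 - j0.0001998 A = 0.0003115∠-39.9° A.
Step 6 — Complex power: S = V·I* = 6.18e-07 - j0.0152 VA.
Step 7 — Real power: P = Re(S) = 6.18e-07 W.
Step 8 — Reactive power: Q = Im(S) = -0.0152 VAR.
Step 9 — Apparent power: |S| = 0.0152 VA.
Step 10 — Power factor: PF = P/|S| = 4.065e-05 (leading).

(a) P = 6.18e-07 W  (b) Q = -0.0152 VAR  (c) S = 0.0152 VA  (d) PF = 4.065e-05 (leading)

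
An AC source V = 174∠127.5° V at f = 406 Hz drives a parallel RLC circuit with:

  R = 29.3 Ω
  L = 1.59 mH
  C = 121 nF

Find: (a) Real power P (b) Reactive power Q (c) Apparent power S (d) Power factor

Step 1 — Angular frequency: ω = 2π·f = 2π·406 = 2551 rad/s.
Step 2 — Component impedances:
  R: Z = R = 29.3 Ω
  L: Z = jωL = j·2551·0.00159 = 0 + j4.056 Ω
  C: Z = 1/(jωC) = -j/(ω·C) = 0 - j3240 Ω
Step 3 — Parallel combination: 1/Z_total = 1/R + 1/L + 1/C; Z_total = 0.5523 + j3.985 Ω = 4.023∠82.1° Ω.
Step 4 — Source phasor: V = 174∠127.5° V = -105.9 + j138 V.
Step 5 — Current: I = V / Z = 30.38 + j30.79 A = 43.25∠45.4° A.
Step 6 — Complex power: S = V·I* = 1033 + j7455 VA.
Step 7 — Real power: P = Re(S) = 1033 W.
Step 8 — Reactive power: Q = Im(S) = 7455 VAR.
Step 9 — Apparent power: |S| = 7526 VA.
Step 10 — Power factor: PF = P/|S| = 0.1373 (lagging).

(a) P = 1033 W  (b) Q = 7455 VAR  (c) S = 7526 VA  (d) PF = 0.1373 (lagging)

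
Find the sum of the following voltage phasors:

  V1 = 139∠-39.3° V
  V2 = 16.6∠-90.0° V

Step 1 — Convert each phasor to rectangular form:
  V1 = 139·(cos(-39.3°) + j·sin(-39.3°)) = 107.6 - j88.04 V
  V2 = 16.6·(cos(-90.0°) + j·sin(-90.0°)) = 0 - j16.6 V
Step 2 — Sum components: V_total = 107.6 - j104.6 V.
Step 3 — Convert to polar: |V_total| = 150.1 V, ∠V_total = -44.2°.

V_total = 150.1∠-44.2° V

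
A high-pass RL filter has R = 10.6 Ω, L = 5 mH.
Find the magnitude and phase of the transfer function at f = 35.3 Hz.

Step 1 — Angular frequency: ω = 2π·35.3 = 221.8 rad/s.
Step 2 — Transfer function: H(jω) = jωL/(R + jωL).
Step 3 — Numerator jωL = j·1.109; denominator R + jωL = 10.6 + j1.109.
Step 4 — H = 0.01083 + j0.1035.
Step 5 — Magnitude: |H| = 0.1041 (-19.7 dB); phase: φ = 84.0°.

|H| = 0.1041 (-19.7 dB), φ = 84.0°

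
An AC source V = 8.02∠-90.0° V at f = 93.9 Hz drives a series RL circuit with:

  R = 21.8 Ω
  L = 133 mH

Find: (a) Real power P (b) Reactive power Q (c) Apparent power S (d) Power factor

Step 1 — Angular frequency: ω = 2π·f = 2π·93.9 = 590 rad/s.
Step 2 — Component impedances:
  R: Z = R = 21.8 Ω
  L: Z = jωL = j·590·0.133 = 0 + j78.47 Ω
Step 3 — Series combination: Z_total = R + L = 21.8 + j78.47 Ω = 81.44∠74.5° Ω.
Step 4 — Source phasor: V = 8.02∠-90.0° V = 0 - j8.02 V.
Step 5 — Current: I = V / Z = -0.09488 - j0.02636 A = 0.09848∠-164.5° A.
Step 6 — Complex power: S = V·I* = 0.2114 + j0.761 VA.
Step 7 — Real power: P = Re(S) = 0.2114 W.
Step 8 — Reactive power: Q = Im(S) = 0.761 VAR.
Step 9 — Apparent power: |S| = 0.7898 VA.
Step 10 — Power factor: PF = P/|S| = 0.2677 (lagging).

(a) P = 0.2114 W  (b) Q = 0.761 VAR  (c) S = 0.7898 VA  (d) PF = 0.2677 (lagging)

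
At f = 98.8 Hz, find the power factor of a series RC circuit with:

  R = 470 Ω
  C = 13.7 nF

Step 1 — Angular frequency: ω = 2π·f = 2π·98.8 = 620.8 rad/s.
Step 2 — Component impedances:
  R: Z = R = 470 Ω
  C: Z = 1/(jωC) = -j/(ω·C) = 0 - j1.176e+05 Ω
Step 3 — Series combination: Z_total = R + C = 470 - j1.176e+05 Ω = 1.176e+05∠-89.8° Ω.
Step 4 — Power factor: PF = cos(φ) = Re(Z)/|Z| = 470/1.176e+05 = 0.003997.
Step 5 — Type: Im(Z) = -1.176e+05 ⇒ leading (phase φ = -89.8°).

PF = 0.003997 (leading, φ = -89.8°)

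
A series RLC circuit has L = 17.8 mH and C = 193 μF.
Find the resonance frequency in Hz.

Step 1 — Resonance condition Im(Z)=0 gives ω₀ = 1/√(LC).
Step 2 — ω₀ = 1/√(0.0178·0.000193) = 539.5 rad/s.
Step 3 — f₀ = ω₀/(2π) = 85.87 Hz.

f₀ = 85.87 Hz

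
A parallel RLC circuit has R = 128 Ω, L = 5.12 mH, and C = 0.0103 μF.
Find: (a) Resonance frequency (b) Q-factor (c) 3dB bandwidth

Step 1 — Resonance: ω₀ = 1/√(LC) = 1/√(0.00512·1.03e-08) = 1.377e+05 rad/s.
Step 2 — f₀ = ω₀/(2π) = 2.192e+04 Hz.
Step 3 — Parallel Q: Q = R/(ω₀L) = 128/(1.377e+05·0.00512) = 0.1815.
Step 4 — Bandwidth: Δω = ω₀/Q = 7.585e+05 rad/s; BW = Δω/(2π) = 1.207e+05 Hz.

(a) f₀ = 2.192e+04 Hz  (b) Q = 0.1815  (c) BW = 1.207e+05 Hz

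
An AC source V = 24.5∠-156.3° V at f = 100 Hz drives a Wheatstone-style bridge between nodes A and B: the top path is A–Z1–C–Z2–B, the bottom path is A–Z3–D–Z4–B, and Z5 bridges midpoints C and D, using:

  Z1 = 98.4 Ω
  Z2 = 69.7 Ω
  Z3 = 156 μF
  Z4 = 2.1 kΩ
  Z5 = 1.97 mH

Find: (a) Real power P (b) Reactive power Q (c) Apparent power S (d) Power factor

Step 1 — Angular frequency: ω = 2π·f = 2π·100 = 628.3 rad/s.
Step 2 — Component impedances:
  Z1: Z = R = 98.4 Ω
  Z2: Z = R = 69.7 Ω
  Z3: Z = 1/(jωC) = -j/(ω·C) = 0 - j10.2 Ω
  Z4: Z = R = 2100 Ω
  Z5: Z = jωL = j·628.3·0.00197 = 0 + j1.238 Ω
Step 3 — Bridge requires nodal analysis (the Z5 bridge couples midpoints C and D, so the two paths cannot be reduced to a simple series/parallel combination). Setting node B to ground and injecting 1 A at node A, the 3-node admittance system at A, C, D solves to V_A = Z_AB = 68.28 - j8.968 Ω = 68.87∠-7.5° Ω.
Step 4 — Source phasor: V = 24.5∠-156.3° V = -22.43 - j9.848 V.
Step 5 — Current: I = V / Z = -0.3044 - j0.1842 A = 0.3558∠-148.8° A.
Step 6 — Complex power: S = V·I* = 8.642 - j1.135 VA.
Step 7 — Real power: P = Re(S) = 8.642 W.
Step 8 — Reactive power: Q = Im(S) = -1.135 VAR.
Step 9 — Apparent power: |S| = 8.716 VA.
Step 10 — Power factor: PF = P/|S| = 0.9915 (leading).

(a) P = 8.642 W  (b) Q = -1.135 VAR  (c) S = 8.716 VA  (d) PF = 0.9915 (leading)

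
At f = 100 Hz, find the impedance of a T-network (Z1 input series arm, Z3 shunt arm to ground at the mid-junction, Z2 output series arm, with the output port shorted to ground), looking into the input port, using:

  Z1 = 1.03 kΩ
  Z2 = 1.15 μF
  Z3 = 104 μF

Step 1 — Angular frequency: ω = 2π·f = 2π·100 = 628.3 rad/s.
Step 2 — Component impedances:
  Z1: Z = R = 1030 Ω
  Z2: Z = 1/(jωC) = -j/(ω·C) = 0 - j1384 Ω
  Z3: Z = 1/(jωC) = -j/(ω·C) = 0 - j15.3 Ω
Step 3 — With the output port shorted to ground, the output series arm Z2 runs from the junction to ground; the shunt arm Z3 also runs from the junction to ground. They appear in parallel: Z3 || Z2 = 0 - j15.14 Ω.
Step 4 — Series with input arm Z1: Z_in = Z1 + (Z3 || Z2) = 1030 - j15.14 Ω = 1030∠-0.8° Ω.

Z = 1030 - j15.14 Ω = 1030∠-0.8° Ω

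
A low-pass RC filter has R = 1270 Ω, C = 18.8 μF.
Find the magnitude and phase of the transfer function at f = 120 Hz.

Step 1 — Angular frequency: ω = 2π·120 = 754 rad/s.
Step 2 — Transfer function: H(jω) = 1/(1 + jωRC).
Step 3 — Denominator: 1 + jωRC = 1 + j·754·1270·1.88e-05 = 1 + j18.
Step 4 — H = 0.003076 - j0.05538.
Step 5 — Magnitude: |H| = 0.05546 (-25.1 dB); phase: φ = -86.8°.

|H| = 0.05546 (-25.1 dB), φ = -86.8°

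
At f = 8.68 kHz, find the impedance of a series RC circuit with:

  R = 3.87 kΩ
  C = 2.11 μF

Step 1 — Angular frequency: ω = 2π·f = 2π·8680 = 5.454e+04 rad/s.
Step 2 — Component impedances:
  R: Z = R = 3870 Ω
  C: Z = 1/(jωC) = -j/(ω·C) = 0 - j8.69 Ω
Step 3 — Series combination: Z_total = R + C = 3870 - j8.69 Ω = 3870∠-0.1° Ω.

Z = 3870 - j8.69 Ω = 3870∠-0.1° Ω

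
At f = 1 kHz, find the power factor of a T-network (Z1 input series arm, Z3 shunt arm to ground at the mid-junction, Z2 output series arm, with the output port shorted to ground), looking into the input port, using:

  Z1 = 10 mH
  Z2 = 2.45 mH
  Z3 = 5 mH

Step 1 — Angular frequency: ω = 2π·f = 2π·1000 = 6283 rad/s.
Step 2 — Component impedances:
  Z1: Z = jωL = j·6283·0.01 = 0 + j62.83 Ω
  Z2: Z = jωL = j·6283·0.00245 = 0 + j15.39 Ω
  Z3: Z = jωL = j·6283·0.005 = 0 + j31.42 Ω
Step 3 — With the output port shorted to ground, the output series arm Z2 runs from the junction to ground; the shunt arm Z3 also runs from the junction to ground. They appear in parallel: Z3 || Z2 = 0 + j10.33 Ω.
Step 4 — Series with input arm Z1: Z_in = Z1 + (Z3 || Z2) = 0 + j73.16 Ω = 73.16∠90.0° Ω.
Step 5 — Power factor: PF = cos(φ) = Re(Z)/|Z| = 0/73.16 = 0.
Step 6 — Type: Im(Z) = 73.16 ⇒ lagging (phase φ = 90.0°).

PF = 0 (lagging, φ = 90.0°)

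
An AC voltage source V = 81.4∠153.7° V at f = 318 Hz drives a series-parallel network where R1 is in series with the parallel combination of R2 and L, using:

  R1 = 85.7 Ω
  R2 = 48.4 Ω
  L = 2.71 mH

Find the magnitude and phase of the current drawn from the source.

Step 1 — Angular frequency: ω = 2π·f = 2π·318 = 1998 rad/s.
Step 2 — Component impedances:
  R1: Z = R = 85.7 Ω
  R2: Z = R = 48.4 Ω
  L: Z = jωL = j·1998·0.00271 = 0 + j5.415 Ω
Step 3 — Parallel branch: R2 || L = 1/(1/R2 + 1/L) = 0.5983 + j5.348 Ω.
Step 4 — Series with R1: Z_total = R1 + (R2 || L) = 86.3 + j5.348 Ω = 86.46∠3.5° Ω.
Step 5 — Source phasor: V = 81.4∠153.7° V = -72.97 + j36.07 V.
Step 6 — Ohm's law: I = V / Z_total = (-72.97 + j36.07) / (86.3 + j5.348) = -0.8166 + j0.4685 A.
Step 7 — Convert to polar: |I| = 0.9414 A, ∠I = 150.2°.

I = 0.9414∠150.2° A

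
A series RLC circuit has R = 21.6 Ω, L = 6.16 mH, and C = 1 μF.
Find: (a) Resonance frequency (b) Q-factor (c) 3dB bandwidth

Step 1 — Resonance: ω₀ = 1/√(LC) = 1/√(0.00616·1e-06) = 1.274e+04 rad/s.
Step 2 — f₀ = ω₀/(2π) = 2028 Hz.
Step 3 — Series Q: Q = ω₀L/R = 1.274e+04·0.00616/21.6 = 3.634.
Step 4 — Bandwidth: Δω = ω₀/Q = 3506 rad/s; BW = Δω/(2π) = 558.1 Hz.

(a) f₀ = 2028 Hz  (b) Q = 3.634  (c) BW = 558.1 Hz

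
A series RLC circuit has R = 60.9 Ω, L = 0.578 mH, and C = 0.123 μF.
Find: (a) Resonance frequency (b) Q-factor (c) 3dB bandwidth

Step 1 — Resonance: ω₀ = 1/√(LC) = 1/√(0.000578·1.23e-07) = 1.186e+05 rad/s.
Step 2 — f₀ = ω₀/(2π) = 1.888e+04 Hz.
Step 3 — Series Q: Q = ω₀L/R = 1.186e+05·0.000578/60.9 = 1.126.
Step 4 — Bandwidth: Δω = ω₀/Q = 1.054e+05 rad/s; BW = Δω/(2π) = 1.677e+04 Hz.

(a) f₀ = 1.888e+04 Hz  (b) Q = 1.126  (c) BW = 1.677e+04 Hz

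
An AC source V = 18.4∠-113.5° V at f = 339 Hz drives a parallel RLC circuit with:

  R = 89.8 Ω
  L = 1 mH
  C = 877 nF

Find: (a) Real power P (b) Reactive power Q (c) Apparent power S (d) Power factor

Step 1 — Angular frequency: ω = 2π·f = 2π·339 = 2130 rad/s.
Step 2 — Component impedances:
  R: Z = R = 89.8 Ω
  L: Z = jωL = j·2130·0.001 = 0 + j2.13 Ω
  C: Z = 1/(jωC) = -j/(ω·C) = 0 - j535.3 Ω
Step 3 — Parallel combination: 1/Z_total = 1/R + 1/L + 1/C; Z_total = 0.0509 + j2.137 Ω = 2.138∠88.6° Ω.
Step 4 — Source phasor: V = 18.4∠-113.5° V = -7.337 - j16.87 V.
Step 5 — Current: I = V / Z = -7.972 + j3.243 A = 8.607∠157.9° A.
Step 6 — Complex power: S = V·I* = 3.77 + j158.3 VA.
Step 7 — Real power: P = Re(S) = 3.77 W.
Step 8 — Reactive power: Q = Im(S) = 158.3 VAR.
Step 9 — Apparent power: |S| = 158.4 VA.
Step 10 — Power factor: PF = P/|S| = 0.02381 (lagging).

(a) P = 3.77 W  (b) Q = 158.3 VAR  (c) S = 158.4 VA  (d) PF = 0.02381 (lagging)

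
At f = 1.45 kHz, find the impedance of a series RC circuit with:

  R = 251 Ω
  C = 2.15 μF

Step 1 — Angular frequency: ω = 2π·f = 2π·1450 = 9111 rad/s.
Step 2 — Component impedances:
  R: Z = R = 251 Ω
  C: Z = 1/(jωC) = -j/(ω·C) = 0 - j51.05 Ω
Step 3 — Series combination: Z_total = R + C = 251 - j51.05 Ω = 256.1∠-11.5° Ω.

Z = 251 - j51.05 Ω = 256.1∠-11.5° Ω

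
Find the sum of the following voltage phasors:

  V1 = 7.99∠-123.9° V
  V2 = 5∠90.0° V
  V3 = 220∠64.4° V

Step 1 — Convert each phasor to rectangular form:
  V1 = 7.99·(cos(-123.9°) + j·sin(-123.9°)) = -4.456 - j6.632 V
  V2 = 5·(cos(90.0°) + j·sin(90.0°)) = 0 + j5 V
  V3 = 220·(cos(64.4°) + j·sin(64.4°)) = 95.06 + j198.4 V
Step 2 — Sum components: V_total = 90.6 + j196.8 V.
Step 3 — Convert to polar: |V_total| = 216.6 V, ∠V_total = 65.3°.

V_total = 216.6∠65.3° V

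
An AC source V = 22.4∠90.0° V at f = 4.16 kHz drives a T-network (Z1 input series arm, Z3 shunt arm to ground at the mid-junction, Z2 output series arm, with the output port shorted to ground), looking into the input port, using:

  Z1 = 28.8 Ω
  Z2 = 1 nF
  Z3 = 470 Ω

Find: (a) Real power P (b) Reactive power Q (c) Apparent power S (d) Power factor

Step 1 — Angular frequency: ω = 2π·f = 2π·4160 = 2.614e+04 rad/s.
Step 2 — Component impedances:
  Z1: Z = R = 28.8 Ω
  Z2: Z = 1/(jωC) = -j/(ω·C) = 0 - j3.826e+04 Ω
  Z3: Z = R = 470 Ω
Step 3 — With the output port shorted to ground, the output series arm Z2 runs from the junction to ground; the shunt arm Z3 also runs from the junction to ground. They appear in parallel: Z3 || Z2 = 469.9 - j5.773 Ω.
Step 4 — Series with input arm Z1: Z_in = Z1 + (Z3 || Z2) = 498.7 - j5.773 Ω = 498.8∠-0.7° Ω.
Step 5 — Source phasor: V = 22.4∠90.0° V = 0 + j22.4 V.
Step 6 — Current: I = V / Z = -0.0005198 + j0.04491 A = 0.04491∠90.7° A.
Step 7 — Complex power: S = V·I* = 1.006 - j0.01164 VA.
Step 8 — Real power: P = Re(S) = 1.006 W.
Step 9 — Reactive power: Q = Im(S) = -0.01164 VAR.
Step 10 — Apparent power: |S| = 1.006 VA.
Step 11 — Power factor: PF = P/|S| = 0.9999 (leading).

(a) P = 1.006 W  (b) Q = -0.01164 VAR  (c) S = 1.006 VA  (d) PF = 0.9999 (leading)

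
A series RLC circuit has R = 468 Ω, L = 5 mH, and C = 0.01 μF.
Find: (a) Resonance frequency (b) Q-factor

Step 1 — Resonance condition Im(Z)=0 gives ω₀ = 1/√(LC).
Step 2 — ω₀ = 1/√(0.005·1e-08) = 1.414e+05 rad/s.
Step 3 — f₀ = ω₀/(2π) = 2.251e+04 Hz.
Step 4 — Series Q: Q = ω₀L/R = 1.414e+05·0.005/468 = 1.511.

(a) f₀ = 2.251e+04 Hz  (b) Q = 1.511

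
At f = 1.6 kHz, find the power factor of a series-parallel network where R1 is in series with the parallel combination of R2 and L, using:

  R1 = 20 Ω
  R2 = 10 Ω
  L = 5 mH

Step 1 — Angular frequency: ω = 2π·f = 2π·1600 = 1.005e+04 rad/s.
Step 2 — Component impedances:
  R1: Z = R = 20 Ω
  R2: Z = R = 10 Ω
  L: Z = jωL = j·1.005e+04·0.005 = 0 + j50.27 Ω
Step 3 — Parallel branch: R2 || L = 1/(1/R2 + 1/L) = 9.619 + j1.914 Ω.
Step 4 — Series with R1: Z_total = R1 + (R2 || L) = 29.62 + j1.914 Ω = 29.68∠3.7° Ω.
Step 5 — Power factor: PF = cos(φ) = Re(Z)/|Z| = 29.619/29.681 = 0.9979.
Step 6 — Type: Im(Z) = 1.914 ⇒ lagging (phase φ = 3.7°).

PF = 0.9979 (lagging, φ = 3.7°)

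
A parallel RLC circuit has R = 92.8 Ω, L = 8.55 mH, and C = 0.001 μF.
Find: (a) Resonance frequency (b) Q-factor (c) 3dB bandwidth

Step 1 — Resonance: ω₀ = 1/√(LC) = 1/√(0.00855·1e-09) = 3.42e+05 rad/s.
Step 2 — f₀ = ω₀/(2π) = 5.443e+04 Hz.
Step 3 — Parallel Q: Q = R/(ω₀L) = 92.8/(3.42e+05·0.00855) = 0.03174.
Step 4 — Bandwidth: Δω = ω₀/Q = 1.078e+07 rad/s; BW = Δω/(2π) = 1.715e+06 Hz.

(a) f₀ = 5.443e+04 Hz  (b) Q = 0.03174  (c) BW = 1.715e+06 Hz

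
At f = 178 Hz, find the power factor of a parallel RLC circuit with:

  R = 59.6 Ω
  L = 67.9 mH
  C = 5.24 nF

Step 1 — Angular frequency: ω = 2π·f = 2π·178 = 1118 rad/s.
Step 2 — Component impedances:
  R: Z = R = 59.6 Ω
  L: Z = jωL = j·1118·0.0679 = 0 + j75.94 Ω
  C: Z = 1/(jωC) = -j/(ω·C) = 0 - j1.706e+05 Ω
Step 3 — Parallel combination: 1/Z_total = 1/R + 1/L + 1/C; Z_total = 36.89 + j28.94 Ω = 46.89∠38.1° Ω.
Step 4 — Power factor: PF = cos(φ) = Re(Z)/|Z| = 36.895/46.893 = 0.7868.
Step 5 — Type: Im(Z) = 28.94 ⇒ lagging (phase φ = 38.1°).

PF = 0.7868 (lagging, φ = 38.1°)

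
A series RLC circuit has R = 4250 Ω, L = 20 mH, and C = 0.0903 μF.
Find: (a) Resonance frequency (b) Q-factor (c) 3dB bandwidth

Step 1 — Resonance condition Im(Z)=0 gives ω₀ = 1/√(LC).
Step 2 — ω₀ = 1/√(0.02·9.03e-08) = 2.353e+04 rad/s.
Step 3 — f₀ = ω₀/(2π) = 3745 Hz.
Step 4 — Series Q: Q = ω₀L/R = 2.353e+04·0.02/4250 = 0.1107.
Step 5 — 3dB bandwidth: Δω = ω₀/Q = 2.125e+05 rad/s; BW = Δω/(2π) = 3.382e+04 Hz.

(a) f₀ = 3745 Hz  (b) Q = 0.1107  (c) BW = 3.382e+04 Hz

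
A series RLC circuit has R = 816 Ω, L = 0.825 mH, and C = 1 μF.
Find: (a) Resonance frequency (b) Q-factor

Step 1 — Resonance condition Im(Z)=0 gives ω₀ = 1/√(LC).
Step 2 — ω₀ = 1/√(0.000825·1e-06) = 3.482e+04 rad/s.
Step 3 — f₀ = ω₀/(2π) = 5541 Hz.
Step 4 — Series Q: Q = ω₀L/R = 3.482e+04·0.000825/816 = 0.0352.

(a) f₀ = 5541 Hz  (b) Q = 0.0352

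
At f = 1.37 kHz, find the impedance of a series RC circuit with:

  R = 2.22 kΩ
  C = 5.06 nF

Step 1 — Angular frequency: ω = 2π·f = 2π·1370 = 8608 rad/s.
Step 2 — Component impedances:
  R: Z = R = 2220 Ω
  C: Z = 1/(jωC) = -j/(ω·C) = 0 - j2.296e+04 Ω
Step 3 — Series combination: Z_total = R + C = 2220 - j2.296e+04 Ω = 2.307e+04∠-84.5° Ω.

Z = 2220 - j2.296e+04 Ω = 2.307e+04∠-84.5° Ω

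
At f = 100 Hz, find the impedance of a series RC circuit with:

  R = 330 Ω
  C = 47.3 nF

Step 1 — Angular frequency: ω = 2π·f = 2π·100 = 628.3 rad/s.
Step 2 — Component impedances:
  R: Z = R = 330 Ω
  C: Z = 1/(jωC) = -j/(ω·C) = 0 - j3.365e+04 Ω
Step 3 — Series combination: Z_total = R + C = 330 - j3.365e+04 Ω = 3.365e+04∠-89.4° Ω.

Z = 330 - j3.365e+04 Ω = 3.365e+04∠-89.4° Ω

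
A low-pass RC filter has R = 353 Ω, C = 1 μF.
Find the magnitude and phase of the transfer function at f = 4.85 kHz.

Step 1 — Angular frequency: ω = 2π·4850 = 3.047e+04 rad/s.
Step 2 — Transfer function: H(jω) = 1/(1 + jωRC).
Step 3 — Denominator: 1 + jωRC = 1 + j·3.047e+04·353·1e-06 = 1 + j10.76.
Step 4 — H = 0.008568 - j0.09217.
Step 5 — Magnitude: |H| = 0.09256 (-20.7 dB); phase: φ = -84.7°.

|H| = 0.09256 (-20.7 dB), φ = -84.7°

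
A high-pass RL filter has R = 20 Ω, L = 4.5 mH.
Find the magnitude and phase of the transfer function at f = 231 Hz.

Step 1 — Angular frequency: ω = 2π·231 = 1451 rad/s.
Step 2 — Transfer function: H(jω) = jωL/(R + jωL).
Step 3 — Numerator jωL = j·6.531; denominator R + jωL = 20 + j6.531.
Step 4 — H = 0.09637 + j0.2951.
Step 5 — Magnitude: |H| = 0.3104 (-10.2 dB); phase: φ = 71.9°.

|H| = 0.3104 (-10.2 dB), φ = 71.9°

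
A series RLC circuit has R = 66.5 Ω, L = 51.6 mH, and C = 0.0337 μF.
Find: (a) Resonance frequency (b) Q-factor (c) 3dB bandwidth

Step 1 — Resonance: ω₀ = 1/√(LC) = 1/√(0.0516·3.37e-08) = 2.398e+04 rad/s.
Step 2 — f₀ = ω₀/(2π) = 3817 Hz.
Step 3 — Series Q: Q = ω₀L/R = 2.398e+04·0.0516/66.5 = 18.61.
Step 4 — Bandwidth: Δω = ω₀/Q = 1289 rad/s; BW = Δω/(2π) = 205.1 Hz.

(a) f₀ = 3817 Hz  (b) Q = 18.61  (c) BW = 205.1 Hz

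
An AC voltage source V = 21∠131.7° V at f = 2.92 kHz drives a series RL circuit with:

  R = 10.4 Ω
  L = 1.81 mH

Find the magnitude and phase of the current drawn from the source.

Step 1 — Angular frequency: ω = 2π·f = 2π·2920 = 1.835e+04 rad/s.
Step 2 — Component impedances:
  R: Z = R = 10.4 Ω
  L: Z = jωL = j·1.835e+04·0.00181 = 0 + j33.21 Ω
Step 3 — Series combination: Z_total = R + L = 10.4 + j33.21 Ω = 34.8∠72.6° Ω.
Step 4 — Source phasor: V = 21∠131.7° V = -13.97 + j15.68 V.
Step 5 — Ohm's law: I = V / Z_total = (-13.97 + j15.68) / (10.4 + j33.21) = 0.31 + j0.5178 A.
Step 6 — Convert to polar: |I| = 0.6035 A, ∠I = 59.1°.

I = 0.6035∠59.1° A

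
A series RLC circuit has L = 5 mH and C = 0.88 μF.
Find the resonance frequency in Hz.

Step 1 — Resonance condition Im(Z)=0 gives ω₀ = 1/√(LC).
Step 2 — ω₀ = 1/√(0.005·8.8e-07) = 1.508e+04 rad/s.
Step 3 — f₀ = ω₀/(2π) = 2399 Hz.

f₀ = 2399 Hz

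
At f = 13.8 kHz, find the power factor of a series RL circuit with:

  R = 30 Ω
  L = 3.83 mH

Step 1 — Angular frequency: ω = 2π·f = 2π·1.38e+04 = 8.671e+04 rad/s.
Step 2 — Component impedances:
  R: Z = R = 30 Ω
  L: Z = jωL = j·8.671e+04·0.00383 = 0 + j332.1 Ω
Step 3 — Series combination: Z_total = R + L = 30 + j332.1 Ω = 333.4∠84.8° Ω.
Step 4 — Power factor: PF = cos(φ) = Re(Z)/|Z| = 30/333.44 = 0.08997.
Step 5 — Type: Im(Z) = 332.1 ⇒ lagging (phase φ = 84.8°).

PF = 0.08997 (lagging, φ = 84.8°)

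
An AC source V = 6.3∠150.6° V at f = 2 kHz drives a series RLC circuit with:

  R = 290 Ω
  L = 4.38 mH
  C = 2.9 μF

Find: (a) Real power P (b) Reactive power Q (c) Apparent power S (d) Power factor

Step 1 — Angular frequency: ω = 2π·f = 2π·2000 = 1.257e+04 rad/s.
Step 2 — Component impedances:
  R: Z = R = 290 Ω
  L: Z = jωL = j·1.257e+04·0.00438 = 0 + j55.04 Ω
  C: Z = 1/(jωC) = -j/(ω·C) = 0 - j27.44 Ω
Step 3 — Series combination: Z_total = R + L + C = 290 + j27.6 Ω = 291.3∠5.4° Ω.
Step 4 — Source phasor: V = 6.3∠150.6° V = -5.489 + j3.093 V.
Step 5 — Current: I = V / Z = -0.01775 + j0.01235 A = 0.02163∠145.2° A.
Step 6 — Complex power: S = V·I* = 0.1356 + j0.01291 VA.
Step 7 — Real power: P = Re(S) = 0.1356 W.
Step 8 — Reactive power: Q = Im(S) = 0.01291 VAR.
Step 9 — Apparent power: |S| = 0.1362 VA.
Step 10 — Power factor: PF = P/|S| = 0.9955 (lagging).

(a) P = 0.1356 W  (b) Q = 0.01291 VAR  (c) S = 0.1362 VA  (d) PF = 0.9955 (lagging)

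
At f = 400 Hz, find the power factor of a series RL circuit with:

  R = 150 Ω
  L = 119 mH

Step 1 — Angular frequency: ω = 2π·f = 2π·400 = 2513 rad/s.
Step 2 — Component impedances:
  R: Z = R = 150 Ω
  L: Z = jωL = j·2513·0.119 = 0 + j299.1 Ω
Step 3 — Series combination: Z_total = R + L = 150 + j299.1 Ω = 334.6∠63.4° Ω.
Step 4 — Power factor: PF = cos(φ) = Re(Z)/|Z| = 150/334.6 = 0.4483.
Step 5 — Type: Im(Z) = 299.1 ⇒ lagging (phase φ = 63.4°).

PF = 0.4483 (lagging, φ = 63.4°)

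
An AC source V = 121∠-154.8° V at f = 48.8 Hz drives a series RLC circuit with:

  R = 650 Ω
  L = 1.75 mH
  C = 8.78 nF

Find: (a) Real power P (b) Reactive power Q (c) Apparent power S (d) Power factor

Step 1 — Angular frequency: ω = 2π·f = 2π·48.8 = 306.6 rad/s.
Step 2 — Component impedances:
  R: Z = R = 650 Ω
  L: Z = jωL = j·306.6·0.00175 = 0 + j0.5366 Ω
  C: Z = 1/(jωC) = -j/(ω·C) = 0 - j3.715e+05 Ω
Step 3 — Series combination: Z_total = R + L + C = 650 - j3.715e+05 Ω = 3.715e+05∠-89.9° Ω.
Step 4 — Source phasor: V = 121∠-154.8° V = -109.5 - j51.52 V.
Step 5 — Current: I = V / Z = 0.0001382 - j0.000295 A = 0.0003257∠-64.9° A.
Step 6 — Complex power: S = V·I* = 6.897e-05 - j0.03942 VA.
Step 7 — Real power: P = Re(S) = 6.897e-05 W.
Step 8 — Reactive power: Q = Im(S) = -0.03942 VAR.
Step 9 — Apparent power: |S| = 0.03942 VA.
Step 10 — Power factor: PF = P/|S| = 0.00175 (leading).

(a) P = 6.897e-05 W  (b) Q = -0.03942 VAR  (c) S = 0.03942 VA  (d) PF = 0.00175 (leading)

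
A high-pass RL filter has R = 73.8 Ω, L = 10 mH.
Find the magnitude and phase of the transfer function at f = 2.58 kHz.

Step 1 — Angular frequency: ω = 2π·2580 = 1.621e+04 rad/s.
Step 2 — Transfer function: H(jω) = jωL/(R + jωL).
Step 3 — Numerator jωL = j·162.1; denominator R + jωL = 73.8 + j162.1.
Step 4 — H = 0.8283 + j0.3771.
Step 5 — Magnitude: |H| = 0.9101 (-0.8 dB); phase: φ = 24.5°.

|H| = 0.9101 (-0.8 dB), φ = 24.5°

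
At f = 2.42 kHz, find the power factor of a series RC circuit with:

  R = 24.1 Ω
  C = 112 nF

Step 1 — Angular frequency: ω = 2π·f = 2π·2420 = 1.521e+04 rad/s.
Step 2 — Component impedances:
  R: Z = R = 24.1 Ω
  C: Z = 1/(jωC) = -j/(ω·C) = 0 - j587.2 Ω
Step 3 — Series combination: Z_total = R + C = 24.1 - j587.2 Ω = 587.7∠-87.6° Ω.
Step 4 — Power factor: PF = cos(φ) = Re(Z)/|Z| = 24.1/587.7 = 0.04101.
Step 5 — Type: Im(Z) = -587.2 ⇒ leading (phase φ = -87.6°).

PF = 0.04101 (leading, φ = -87.6°)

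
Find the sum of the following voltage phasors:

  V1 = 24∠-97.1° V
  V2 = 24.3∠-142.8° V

Step 1 — Convert each phasor to rectangular form:
  V1 = 24·(cos(-97.1°) + j·sin(-97.1°)) = -2.966 - j23.82 V
  V2 = 24.3·(cos(-142.8°) + j·sin(-142.8°)) = -19.36 - j14.69 V
Step 2 — Sum components: V_total = -22.32 - j38.51 V.
Step 3 — Convert to polar: |V_total| = 44.51 V, ∠V_total = -120.1°.

V_total = 44.51∠-120.1° V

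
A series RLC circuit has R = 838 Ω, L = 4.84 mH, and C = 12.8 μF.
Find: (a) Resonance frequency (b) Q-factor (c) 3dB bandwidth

Step 1 — Resonance condition Im(Z)=0 gives ω₀ = 1/√(LC).
Step 2 — ω₀ = 1/√(0.00484·1.28e-05) = 4018 rad/s.
Step 3 — f₀ = ω₀/(2π) = 639.4 Hz.
Step 4 — Series Q: Q = ω₀L/R = 4018·0.00484/838 = 0.0232.
Step 5 — 3dB bandwidth: Δω = ω₀/Q = 1.731e+05 rad/s; BW = Δω/(2π) = 2.756e+04 Hz.

(a) f₀ = 639.4 Hz  (b) Q = 0.0232  (c) BW = 2.756e+04 Hz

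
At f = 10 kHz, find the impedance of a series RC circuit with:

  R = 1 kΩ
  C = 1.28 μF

Step 1 — Angular frequency: ω = 2π·f = 2π·1e+04 = 6.283e+04 rad/s.
Step 2 — Component impedances:
  R: Z = R = 1000 Ω
  C: Z = 1/(jωC) = -j/(ω·C) = 0 - j12.43 Ω
Step 3 — Series combination: Z_total = R + C = 1000 - j12.43 Ω = 1000∠-0.7° Ω.

Z = 1000 - j12.43 Ω = 1000∠-0.7° Ω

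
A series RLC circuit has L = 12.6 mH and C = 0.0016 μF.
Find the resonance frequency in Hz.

Step 1 — Resonance condition Im(Z)=0 gives ω₀ = 1/√(LC).
Step 2 — ω₀ = 1/√(0.0126·1.6e-09) = 2.227e+05 rad/s.
Step 3 — f₀ = ω₀/(2π) = 3.545e+04 Hz.

f₀ = 3.545e+04 Hz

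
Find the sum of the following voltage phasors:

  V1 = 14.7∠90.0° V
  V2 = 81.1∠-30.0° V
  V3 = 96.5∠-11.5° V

Step 1 — Convert each phasor to rectangular form:
  V1 = 14.7·(cos(90.0°) + j·sin(90.0°)) = 0 + j14.7 V
  V2 = 81.1·(cos(-30.0°) + j·sin(-30.0°)) = 70.23 - j40.55 V
  V3 = 96.5·(cos(-11.5°) + j·sin(-11.5°)) = 94.56 - j19.24 V
Step 2 — Sum components: V_total = 164.8 - j45.09 V.
Step 3 — Convert to polar: |V_total| = 170.9 V, ∠V_total = -15.3°.

V_total = 170.9∠-15.3° V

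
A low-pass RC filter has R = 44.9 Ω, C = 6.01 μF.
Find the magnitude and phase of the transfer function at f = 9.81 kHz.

Step 1 — Angular frequency: ω = 2π·9810 = 6.164e+04 rad/s.
Step 2 — Transfer function: H(jω) = 1/(1 + jωRC).
Step 3 — Denominator: 1 + jωRC = 1 + j·6.164e+04·44.9·6.01e-06 = 1 + j16.63.
Step 4 — H = 0.003602 - j0.05991.
Step 5 — Magnitude: |H| = 0.06001 (-24.4 dB); phase: φ = -86.6°.

|H| = 0.06001 (-24.4 dB), φ = -86.6°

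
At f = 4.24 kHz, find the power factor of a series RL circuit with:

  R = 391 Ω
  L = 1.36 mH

Step 1 — Angular frequency: ω = 2π·f = 2π·4240 = 2.664e+04 rad/s.
Step 2 — Component impedances:
  R: Z = R = 391 Ω
  L: Z = jωL = j·2.664e+04·0.00136 = 0 + j36.23 Ω
Step 3 — Series combination: Z_total = R + L = 391 + j36.23 Ω = 392.7∠5.3° Ω.
Step 4 — Power factor: PF = cos(φ) = Re(Z)/|Z| = 391/392.7 = 0.9957.
Step 5 — Type: Im(Z) = 36.23 ⇒ lagging (phase φ = 5.3°).

PF = 0.9957 (lagging, φ = 5.3°)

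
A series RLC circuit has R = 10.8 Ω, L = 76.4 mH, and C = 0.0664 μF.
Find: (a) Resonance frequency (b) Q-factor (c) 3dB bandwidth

Step 1 — Resonance: ω₀ = 1/√(LC) = 1/√(0.0764·6.64e-08) = 1.404e+04 rad/s.
Step 2 — f₀ = ω₀/(2π) = 2235 Hz.
Step 3 — Series Q: Q = ω₀L/R = 1.404e+04·0.0764/10.8 = 99.32.
Step 4 — Bandwidth: Δω = ω₀/Q = 141.4 rad/s; BW = Δω/(2π) = 22.5 Hz.

(a) f₀ = 2235 Hz  (b) Q = 99.32  (c) BW = 22.5 Hz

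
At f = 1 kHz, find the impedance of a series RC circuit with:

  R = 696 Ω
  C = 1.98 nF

Step 1 — Angular frequency: ω = 2π·f = 2π·1000 = 6283 rad/s.
Step 2 — Component impedances:
  R: Z = R = 696 Ω
  C: Z = 1/(jωC) = -j/(ω·C) = 0 - j8.038e+04 Ω
Step 3 — Series combination: Z_total = R + C = 696 - j8.038e+04 Ω = 8.038e+04∠-89.5° Ω.

Z = 696 - j8.038e+04 Ω = 8.038e+04∠-89.5° Ω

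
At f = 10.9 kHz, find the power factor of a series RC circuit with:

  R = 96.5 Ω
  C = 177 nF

Step 1 — Angular frequency: ω = 2π·f = 2π·1.09e+04 = 6.849e+04 rad/s.
Step 2 — Component impedances:
  R: Z = R = 96.5 Ω
  C: Z = 1/(jωC) = -j/(ω·C) = 0 - j82.49 Ω
Step 3 — Series combination: Z_total = R + C = 96.5 - j82.49 Ω = 127∠-40.5° Ω.
Step 4 — Power factor: PF = cos(φ) = Re(Z)/|Z| = 96.5/126.95 = 0.7601.
Step 5 — Type: Im(Z) = -82.49 ⇒ leading (phase φ = -40.5°).

PF = 0.7601 (leading, φ = -40.5°)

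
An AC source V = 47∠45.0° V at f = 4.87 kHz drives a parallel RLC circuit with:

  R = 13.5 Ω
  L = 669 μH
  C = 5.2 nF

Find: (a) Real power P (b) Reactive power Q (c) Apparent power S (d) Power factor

Step 1 — Angular frequency: ω = 2π·f = 2π·4870 = 3.06e+04 rad/s.
Step 2 — Component impedances:
  R: Z = R = 13.5 Ω
  L: Z = jωL = j·3.06e+04·0.000669 = 0 + j20.47 Ω
  C: Z = 1/(jωC) = -j/(ω·C) = 0 - j6285 Ω
Step 3 — Parallel combination: 1/Z_total = 1/R + 1/L + 1/C; Z_total = 9.427 + j6.197 Ω = 11.28∠33.3° Ω.
Step 4 — Source phasor: V = 47∠45.0° V = 33.23 + j33.23 V.
Step 5 — Current: I = V / Z = 4.08 + j0.8436 A = 4.166∠11.7° A.
Step 6 — Complex power: S = V·I* = 163.6 + j107.6 VA.
Step 7 — Real power: P = Re(S) = 163.6 W.
Step 8 — Reactive power: Q = Im(S) = 107.6 VAR.
Step 9 — Apparent power: |S| = 195.8 VA.
Step 10 — Power factor: PF = P/|S| = 0.8356 (lagging).

(a) P = 163.6 W  (b) Q = 107.6 VAR  (c) S = 195.8 VA  (d) PF = 0.8356 (lagging)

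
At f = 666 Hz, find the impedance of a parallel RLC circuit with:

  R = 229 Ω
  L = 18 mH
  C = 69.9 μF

Step 1 — Angular frequency: ω = 2π·f = 2π·666 = 4185 rad/s.
Step 2 — Component impedances:
  R: Z = R = 229 Ω
  L: Z = jωL = j·4185·0.018 = 0 + j75.32 Ω
  C: Z = 1/(jωC) = -j/(ω·C) = 0 - j3.419 Ω
Step 3 — Parallel combination: 1/Z_total = 1/R + 1/L + 1/C; Z_total = 0.05599 - j3.58 Ω = 3.581∠-89.1° Ω.

Z = 0.05599 - j3.58 Ω = 3.581∠-89.1° Ω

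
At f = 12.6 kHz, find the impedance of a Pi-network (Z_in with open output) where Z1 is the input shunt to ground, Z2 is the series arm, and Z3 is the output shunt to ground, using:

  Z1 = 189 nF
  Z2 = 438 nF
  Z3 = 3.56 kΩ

Step 1 — Angular frequency: ω = 2π·f = 2π·1.26e+04 = 7.917e+04 rad/s.
Step 2 — Component impedances:
  Z1: Z = 1/(jωC) = -j/(ω·C) = 0 - j66.83 Ω
  Z2: Z = 1/(jωC) = -j/(ω·C) = 0 - j28.84 Ω
  Z3: Z = R = 3560 Ω
Step 3 — With open output, the series arm Z2 and the output shunt Z3 appear in series to ground: Z2 + Z3 = 3560 - j28.84 Ω.
Step 4 — Parallel with input shunt Z1: Z_in = Z1 || (Z2 + Z3) = 1.254 - j66.8 Ω = 66.81∠-88.9° Ω.

Z = 1.254 - j66.8 Ω = 66.81∠-88.9° Ω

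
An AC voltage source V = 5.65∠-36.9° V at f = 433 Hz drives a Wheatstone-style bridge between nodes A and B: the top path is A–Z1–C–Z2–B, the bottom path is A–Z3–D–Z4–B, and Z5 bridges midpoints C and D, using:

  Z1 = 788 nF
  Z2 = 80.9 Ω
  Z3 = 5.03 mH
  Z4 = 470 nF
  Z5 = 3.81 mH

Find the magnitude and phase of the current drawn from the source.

Step 1 — Angular frequency: ω = 2π·f = 2π·433 = 2721 rad/s.
Step 2 — Component impedances:
  Z1: Z = 1/(jωC) = -j/(ω·C) = 0 - j466.5 Ω
  Z2: Z = R = 80.9 Ω
  Z3: Z = jωL = j·2721·0.00503 = 0 + j13.68 Ω
  Z4: Z = 1/(jωC) = -j/(ω·C) = 0 - j782 Ω
  Z5: Z = jωL = j·2721·0.00381 = 0 + j10.37 Ω
Step 3 — Bridge requires nodal analysis (the Z5 bridge couples midpoints C and D, so the two paths cannot be reduced to a simple series/parallel combination). Setting node B to ground and injecting 1 A at node A, the 3-node admittance system at A, C, D solves to V_A = Z_AB = 82.3 + j16.88 Ω = 84.02∠11.6° Ω.
Step 4 — Source phasor: V = 5.65∠-36.9° V = 4.518 - j3.392 V.
Step 5 — Ohm's law: I = V / Z_total = (4.518 - j3.392) / (82.3 + j16.88) = 0.04457 - j0.05036 A.
Step 6 — Convert to polar: |I| = 0.06725 A, ∠I = -48.5°.

I = 0.06725∠-48.5° A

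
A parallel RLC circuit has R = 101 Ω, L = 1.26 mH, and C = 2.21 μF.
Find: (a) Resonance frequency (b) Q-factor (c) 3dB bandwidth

Step 1 — Resonance: ω₀ = 1/√(LC) = 1/√(0.00126·2.21e-06) = 1.895e+04 rad/s.
Step 2 — f₀ = ω₀/(2π) = 3016 Hz.
Step 3 — Parallel Q: Q = R/(ω₀L) = 101/(1.895e+04·0.00126) = 4.23.
Step 4 — Bandwidth: Δω = ω₀/Q = 4480 rad/s; BW = Δω/(2π) = 713 Hz.

(a) f₀ = 3016 Hz  (b) Q = 4.23  (c) BW = 713 Hz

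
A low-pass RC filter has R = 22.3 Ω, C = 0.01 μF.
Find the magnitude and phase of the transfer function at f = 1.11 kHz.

Step 1 — Angular frequency: ω = 2π·1110 = 6974 rad/s.
Step 2 — Transfer function: H(jω) = 1/(1 + jωRC).
Step 3 — Denominator: 1 + jωRC = 1 + j·6974·22.3·1e-08 = 1 + j0.001555.
Step 4 — H = 1 - j0.001555.
Step 5 — Magnitude: |H| = 1 (-0.0 dB); phase: φ = -0.1°.

|H| = 1 (-0.0 dB), φ = -0.1°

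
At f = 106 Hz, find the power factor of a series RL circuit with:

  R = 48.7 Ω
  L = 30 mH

Step 1 — Angular frequency: ω = 2π·f = 2π·106 = 666 rad/s.
Step 2 — Component impedances:
  R: Z = R = 48.7 Ω
  L: Z = jωL = j·666·0.03 = 0 + j19.98 Ω
Step 3 — Series combination: Z_total = R + L = 48.7 + j19.98 Ω = 52.64∠22.3° Ω.
Step 4 — Power factor: PF = cos(φ) = Re(Z)/|Z| = 48.7/52.64 = 0.9252.
Step 5 — Type: Im(Z) = 19.98 ⇒ lagging (phase φ = 22.3°).

PF = 0.9252 (lagging, φ = 22.3°)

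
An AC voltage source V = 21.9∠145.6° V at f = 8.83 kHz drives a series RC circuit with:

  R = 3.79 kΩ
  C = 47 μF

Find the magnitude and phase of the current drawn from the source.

Step 1 — Angular frequency: ω = 2π·f = 2π·8830 = 5.548e+04 rad/s.
Step 2 — Component impedances:
  R: Z = R = 3790 Ω
  C: Z = 1/(jωC) = -j/(ω·C) = 0 - j0.3835 Ω
Step 3 — Series combination: Z_total = R + C = 3790 - j0.3835 Ω = 3790∠-0.0° Ω.
Step 4 — Source phasor: V = 21.9∠145.6° V = -18.07 + j12.37 V.
Step 5 — Ohm's law: I = V / Z_total = (-18.07 + j12.37) / (3790 - j0.3835) = -0.004768 + j0.003264 A.
Step 6 — Convert to polar: |I| = 0.005778 A, ∠I = 145.6°.

I = 0.005778∠145.6° A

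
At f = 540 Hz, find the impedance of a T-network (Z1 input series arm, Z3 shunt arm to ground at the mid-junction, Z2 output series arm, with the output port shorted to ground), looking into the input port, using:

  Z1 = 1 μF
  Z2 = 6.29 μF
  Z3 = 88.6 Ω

Step 1 — Angular frequency: ω = 2π·f = 2π·540 = 3393 rad/s.
Step 2 — Component impedances:
  Z1: Z = 1/(jωC) = -j/(ω·C) = 0 - j294.7 Ω
  Z2: Z = 1/(jωC) = -j/(ω·C) = 0 - j46.86 Ω
  Z3: Z = R = 88.6 Ω
Step 3 — With the output port shorted to ground, the output series arm Z2 runs from the junction to ground; the shunt arm Z3 also runs from the junction to ground. They appear in parallel: Z3 || Z2 = 19.36 - j36.62 Ω.
Step 4 — Series with input arm Z1: Z_in = Z1 + (Z3 || Z2) = 19.36 - j331.3 Ω = 331.9∠-86.7° Ω.

Z = 19.36 - j331.3 Ω = 331.9∠-86.7° Ω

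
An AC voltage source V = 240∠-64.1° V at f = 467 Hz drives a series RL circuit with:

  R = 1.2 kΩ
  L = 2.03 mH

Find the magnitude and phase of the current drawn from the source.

Step 1 — Angular frequency: ω = 2π·f = 2π·467 = 2934 rad/s.
Step 2 — Component impedances:
  R: Z = R = 1200 Ω
  L: Z = jωL = j·2934·0.00203 = 0 + j5.957 Ω
Step 3 — Series combination: Z_total = R + L = 1200 + j5.957 Ω = 1200∠0.3° Ω.
Step 4 — Source phasor: V = 240∠-64.1° V = 104.8 - j215.9 V.
Step 5 — Ohm's law: I = V / Z_total = (104.8 - j215.9) / (1200 + j5.957) = 0.08647 - j0.1803 A.
Step 6 — Convert to polar: |I| = 0.2 A, ∠I = -64.4°.

I = 0.2∠-64.4° A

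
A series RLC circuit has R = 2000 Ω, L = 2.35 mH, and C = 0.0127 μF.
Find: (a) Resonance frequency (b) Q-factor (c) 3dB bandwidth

Step 1 — Resonance condition Im(Z)=0 gives ω₀ = 1/√(LC).
Step 2 — ω₀ = 1/√(0.00235·1.27e-08) = 1.83e+05 rad/s.
Step 3 — f₀ = ω₀/(2π) = 2.913e+04 Hz.
Step 4 — Series Q: Q = ω₀L/R = 1.83e+05·0.00235/2000 = 0.2151.
Step 5 — 3dB bandwidth: Δω = ω₀/Q = 8.511e+05 rad/s; BW = Δω/(2π) = 1.355e+05 Hz.

(a) f₀ = 2.913e+04 Hz  (b) Q = 0.2151  (c) BW = 1.355e+05 Hz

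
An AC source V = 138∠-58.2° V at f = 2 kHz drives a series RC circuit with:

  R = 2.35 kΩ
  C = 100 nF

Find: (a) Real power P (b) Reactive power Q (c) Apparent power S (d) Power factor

Step 1 — Angular frequency: ω = 2π·f = 2π·2000 = 1.257e+04 rad/s.
Step 2 — Component impedances:
  R: Z = R = 2350 Ω
  C: Z = 1/(jωC) = -j/(ω·C) = 0 - j795.8 Ω
Step 3 — Series combination: Z_total = R + C = 2350 - j795.8 Ω = 2481∠-18.7° Ω.
Step 4 — Source phasor: V = 138∠-58.2° V = 72.72 - j117.3 V.
Step 5 — Current: I = V / Z = 0.04292 - j0.03537 A = 0.05562∠-39.5° A.
Step 6 — Complex power: S = V·I* = 7.27 - j2.462 VA.
Step 7 — Real power: P = Re(S) = 7.27 W.
Step 8 — Reactive power: Q = Im(S) = -2.462 VAR.
Step 9 — Apparent power: |S| = 7.676 VA.
Step 10 — Power factor: PF = P/|S| = 0.9472 (leading).

(a) P = 7.27 W  (b) Q = -2.462 VAR  (c) S = 7.676 VA  (d) PF = 0.9472 (leading)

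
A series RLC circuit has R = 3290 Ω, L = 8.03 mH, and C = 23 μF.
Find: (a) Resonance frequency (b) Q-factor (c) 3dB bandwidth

Step 1 — Resonance: ω₀ = 1/√(LC) = 1/√(0.00803·2.3e-05) = 2327 rad/s.
Step 2 — f₀ = ω₀/(2π) = 370.3 Hz.
Step 3 — Series Q: Q = ω₀L/R = 2327·0.00803/3290 = 0.005679.
Step 4 — Bandwidth: Δω = ω₀/Q = 4.097e+05 rad/s; BW = Δω/(2π) = 6.521e+04 Hz.

(a) f₀ = 370.3 Hz  (b) Q = 0.005679  (c) BW = 6.521e+04 Hz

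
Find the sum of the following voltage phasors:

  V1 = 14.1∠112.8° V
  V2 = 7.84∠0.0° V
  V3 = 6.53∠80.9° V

Step 1 — Convert each phasor to rectangular form:
  V1 = 14.1·(cos(112.8°) + j·sin(112.8°)) = -5.464 + j13 V
  V2 = 7.84·(cos(0.0°) + j·sin(0.0°)) = 7.84 V
  V3 = 6.53·(cos(80.9°) + j·sin(80.9°)) = 1.033 + j6.448 V
Step 2 — Sum components: V_total = 3.409 + j19.45 V.
Step 3 — Convert to polar: |V_total| = 19.74 V, ∠V_total = 80.1°.

V_total = 19.74∠80.1° V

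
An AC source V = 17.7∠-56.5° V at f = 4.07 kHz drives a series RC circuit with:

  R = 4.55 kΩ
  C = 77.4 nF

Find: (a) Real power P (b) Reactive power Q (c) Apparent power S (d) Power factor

Step 1 — Angular frequency: ω = 2π·f = 2π·4070 = 2.557e+04 rad/s.
Step 2 — Component impedances:
  R: Z = R = 4550 Ω
  C: Z = 1/(jωC) = -j/(ω·C) = 0 - j505.2 Ω
Step 3 — Series combination: Z_total = R + C = 4550 - j505.2 Ω = 4578∠-6.3° Ω.
Step 4 — Source phasor: V = 17.7∠-56.5° V = 9.769 - j14.76 V.
Step 5 — Current: I = V / Z = 0.002477 - j0.002969 A = 0.003866∠-50.2° A.
Step 6 — Complex power: S = V·I* = 0.06802 - j0.007552 VA.
Step 7 — Real power: P = Re(S) = 0.06802 W.
Step 8 — Reactive power: Q = Im(S) = -0.007552 VAR.
Step 9 — Apparent power: |S| = 0.06843 VA.
Step 10 — Power factor: PF = P/|S| = 0.9939 (leading).

(a) P = 0.06802 W  (b) Q = -0.007552 VAR  (c) S = 0.06843 VA  (d) PF = 0.9939 (leading)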